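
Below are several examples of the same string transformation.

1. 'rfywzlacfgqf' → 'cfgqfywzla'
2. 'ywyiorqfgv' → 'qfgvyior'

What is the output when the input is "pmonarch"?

In each case the input is transformed by: delete the first 2 characters, then swap the front and back halves of the string.
Doing the same to "pmonarch": "rchona".
(Check on "rfywzlacfgqf": → "ywzlacfgqf" → "cfgqfywzla" ✓)

rchona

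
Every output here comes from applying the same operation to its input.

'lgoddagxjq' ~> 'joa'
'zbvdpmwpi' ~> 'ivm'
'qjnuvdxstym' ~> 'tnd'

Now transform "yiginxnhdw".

dgx

The rule is to keep one character in every 3, starting at position 3 (positions 3rd, 6th, 9th, ...), then move the last character to the front.
Working it through for "yiginxnhdw": intermediate "gxd", final "dgx".
(Check on "zbvdpmwpi": → "vmi" → "ivm" ✓)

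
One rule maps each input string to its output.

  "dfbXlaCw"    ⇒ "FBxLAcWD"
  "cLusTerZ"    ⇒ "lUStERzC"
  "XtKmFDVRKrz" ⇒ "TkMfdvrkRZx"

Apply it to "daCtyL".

The transformation: move the first character to the end, then flip the case of every letter.
Working it through for "daCtyL": intermediate "aCtyLd", final "AcTYlD".
(Check on "XtKmFDVRKrz": → "tKmFDVRKrzX" → "TkMfdvrkRZx" ✓)

AcTYlD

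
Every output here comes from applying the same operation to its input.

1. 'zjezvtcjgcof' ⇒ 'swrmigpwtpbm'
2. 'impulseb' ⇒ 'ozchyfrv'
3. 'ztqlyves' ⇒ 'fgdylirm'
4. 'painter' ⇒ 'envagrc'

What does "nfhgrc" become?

psutea

Looking at the pairs, the operation is to shift every letter 13 places forward in the alphabet (wrapping around) — i.e. ROT13, then swap the first and last characters.
So "nfhgrc" becomes "psutea".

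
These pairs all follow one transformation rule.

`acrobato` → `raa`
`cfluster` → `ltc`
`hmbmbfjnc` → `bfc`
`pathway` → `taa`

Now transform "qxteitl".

ttx

Each output is the input with this applied: move the first 2 characters to the end (rotate left by 2), then keep one character in every 3, starting at position 1 (positions 1st, 4th, 7th, ...).
Working it through for "qxteitl": intermediate "teitlqx", final "ttx".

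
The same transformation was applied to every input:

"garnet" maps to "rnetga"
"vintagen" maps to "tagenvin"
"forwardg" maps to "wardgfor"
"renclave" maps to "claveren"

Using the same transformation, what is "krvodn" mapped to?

Each output is the input with this applied: move the last character to the front, then swap the front and back halves of the string.
Doing the same to "krvodn": "vodnkr".

vodnkr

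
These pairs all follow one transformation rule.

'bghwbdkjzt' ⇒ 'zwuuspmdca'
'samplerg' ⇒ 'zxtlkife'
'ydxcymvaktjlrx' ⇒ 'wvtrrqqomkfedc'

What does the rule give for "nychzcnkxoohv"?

The rule is to shift every letter 7 places backward in the alphabet (wrapping around), then sort the characters into reverse alphabetical order.
Working it through for "nychzcnkxoohv": intermediate "grvasvgdqhhao", final "vvsrqohhggdaa".

vvsrqohhggdaa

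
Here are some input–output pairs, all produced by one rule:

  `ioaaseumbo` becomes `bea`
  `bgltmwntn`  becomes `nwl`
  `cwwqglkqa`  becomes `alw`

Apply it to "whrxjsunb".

The pattern: keep one character in every 3, starting at position 3 (positions 3rd, 6th, 9th, ...), then reverse the string.
Applying both steps to "whrxjsunb": "rsb", then "bsr".

bsr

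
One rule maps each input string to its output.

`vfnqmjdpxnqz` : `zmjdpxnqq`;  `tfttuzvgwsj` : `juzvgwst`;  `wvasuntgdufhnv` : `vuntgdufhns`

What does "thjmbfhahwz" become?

Rule — delete the first 3 characters, then swap the first and last characters.
For "thjmbfhahwz", step one produces "mbfhahwz"; step two turns that into "zbfhahwm".

zbfhahwm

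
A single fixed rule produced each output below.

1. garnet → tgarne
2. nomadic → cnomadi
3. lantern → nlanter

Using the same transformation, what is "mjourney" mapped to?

What's happening: move the last character to the front.
So "mjourney" becomes "ymjourne".

ymjourne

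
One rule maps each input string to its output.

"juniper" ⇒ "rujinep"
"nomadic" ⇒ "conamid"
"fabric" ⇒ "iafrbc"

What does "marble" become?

The pattern: swap each adjacent pair of characters (1↔2, 3↔4, ...), then move the last character to the front.
"marble" → "ambrel" → "lambre".
(Check on "fabric": → "afrbci" → "iafrbc" ✓)

lambre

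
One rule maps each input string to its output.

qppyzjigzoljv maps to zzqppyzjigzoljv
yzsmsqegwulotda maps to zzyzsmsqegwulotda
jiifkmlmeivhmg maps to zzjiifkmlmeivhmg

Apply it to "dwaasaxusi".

zzdwaasaxusi

What's happening: prepend "zz".
For "dwaasaxusi" the result is "zzdwaasaxusi".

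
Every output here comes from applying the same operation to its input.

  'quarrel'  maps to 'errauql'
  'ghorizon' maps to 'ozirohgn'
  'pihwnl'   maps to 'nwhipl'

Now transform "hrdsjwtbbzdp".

dzbbtwjsdrhp

What's happening: reverse the string, then move the first character to the end.
On "hrdsjwtbbzdp": the first step gives "pdzbbtwjsdrh", and the second then gives "dzbbtwjsdrhp".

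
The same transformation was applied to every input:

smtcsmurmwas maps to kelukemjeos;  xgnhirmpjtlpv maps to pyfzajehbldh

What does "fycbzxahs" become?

What's happening: delete the last character, then shift every letter 8 places backward in the alphabet (wrapping around).
Applying both steps to "fycbzxahs": "fycbzxah", then "xqutrpsz".
(Check on "smtcsmurmwas": → "smtcsmurmwa" → "kelukemjeos" ✓)

xqutrpsz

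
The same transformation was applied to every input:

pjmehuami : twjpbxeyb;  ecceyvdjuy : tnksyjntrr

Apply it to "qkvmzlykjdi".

boanzysxfzk

Rule — shift every letter 11 places backward in the alphabet (wrapping around), then move the first 3 characters to the end (rotate left by 3).
Doing the same to "qkvmzlykjdi": "boanzysxfzk".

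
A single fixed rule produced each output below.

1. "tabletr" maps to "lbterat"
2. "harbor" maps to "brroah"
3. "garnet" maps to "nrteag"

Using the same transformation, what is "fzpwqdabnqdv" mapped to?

wpdqbaqnvdzf

The rule is to swap each adjacent pair of characters (1↔2, 3↔4, ...), then move the first 2 characters to the end (rotate left by 2).
Working it through for "fzpwqdabnqdv": intermediate "zfwpdqbaqnvd", final "wpdqbaqnvdzf".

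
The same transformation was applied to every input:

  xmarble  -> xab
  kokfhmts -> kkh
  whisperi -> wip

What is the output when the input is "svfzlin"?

Each output is the input with this applied: keep every other character starting from the first (positions 1st, 3rd, 5th, ...), then delete the last character.
On "svfzlin": the first step gives "sfln", and the second then gives "sfl".

sfl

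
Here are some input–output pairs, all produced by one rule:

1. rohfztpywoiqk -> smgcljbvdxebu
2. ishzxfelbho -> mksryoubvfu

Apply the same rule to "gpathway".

gujnltcn

What's happening: move the first 3 characters to the end (rotate left by 3), then shift every letter 13 places forward in the alphabet (wrapping around) — i.e. ROT13.
Applying both steps to "gpathway": "thwaygpa", then "gujnltcn".
(Check on "ishzxfelbho": → "zxfelbhoish" → "mksryoubvfu" ✓)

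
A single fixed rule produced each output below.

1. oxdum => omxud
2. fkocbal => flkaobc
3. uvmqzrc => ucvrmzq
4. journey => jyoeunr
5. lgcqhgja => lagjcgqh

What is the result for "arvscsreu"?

The pattern: take characters alternately from the front and the back (1st, last, 2nd, 2nd-last, ...).
On "arvscsreu" that produces "aurevrssc".

aurevrssc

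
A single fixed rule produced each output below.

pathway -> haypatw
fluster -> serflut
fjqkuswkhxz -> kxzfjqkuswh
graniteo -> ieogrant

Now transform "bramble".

mlebrab

Looking at the pairs, the operation is to move the last 3 characters to the front (rotate right by 3), then swap the first and last characters.
On "bramble": the first step gives "blebram", and the second then gives "mlebrab".
(Check on "fjqkuswkhxz": → "hxzfjqkuswk" → "kxzfjqkuswh" ✓)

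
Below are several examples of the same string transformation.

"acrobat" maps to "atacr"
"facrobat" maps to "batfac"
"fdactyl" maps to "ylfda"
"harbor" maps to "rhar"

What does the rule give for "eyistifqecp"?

The rule is to move the first 3 characters to the end (rotate left by 3), then delete the first 2 characters.
"eyistifqecp" → "stifqecpeyi" → "ifqecpeyi".

ifqecpeyi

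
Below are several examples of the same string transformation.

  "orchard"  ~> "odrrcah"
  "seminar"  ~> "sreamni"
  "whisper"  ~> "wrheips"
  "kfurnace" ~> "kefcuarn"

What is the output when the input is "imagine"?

iemnaig

The pattern: take characters alternately from the front and the back (1st, last, 2nd, 2nd-last, ...).
Applying that to "imagine" gives "iemnaig".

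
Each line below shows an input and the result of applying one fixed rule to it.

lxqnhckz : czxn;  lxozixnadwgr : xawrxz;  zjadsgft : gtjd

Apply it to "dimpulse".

Looking at the pairs, the operation is to keep every other character starting from the second (positions 2nd, 4th, 6th, ...), then move the first 2 characters to the end (rotate left by 2).
Starting from "dimpulse": after the first operation, "iple"; after the second, "leip".
(Check on "zjadsgft": → "jdgt" → "gtjd" ✓)

leip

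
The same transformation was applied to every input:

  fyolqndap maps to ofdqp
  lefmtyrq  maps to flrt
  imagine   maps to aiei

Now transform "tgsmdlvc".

The pattern: keep every other character starting from the first (positions 1st, 3rd, 5th, ...), then swap each adjacent pair of characters (1↔2, 3↔4, ...).
On "tgsmdlvc": the first step gives "tsdv", and the second then gives "stvd".

stvd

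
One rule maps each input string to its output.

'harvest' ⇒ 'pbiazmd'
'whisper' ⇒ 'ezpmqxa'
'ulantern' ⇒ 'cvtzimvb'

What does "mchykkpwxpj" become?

In each case the input is transformed by: take characters alternately from the front and the back (1st, last, 2nd, 2nd-last, ...), then shift every letter 8 places forward in the alphabet (wrapping around).
Applying both steps to "mchykkpwxpj": "mjcphxywkpk", then "urkxpfgesxs".

urkxpfgesxs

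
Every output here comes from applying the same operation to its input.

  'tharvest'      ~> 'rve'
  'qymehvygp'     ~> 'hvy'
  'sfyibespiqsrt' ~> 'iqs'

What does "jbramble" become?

amb

Each output is the input with this applied: move the last 2 characters to the front (rotate right by 2), then keep only the last 3 characters.
On "jbramble" that produces "amb".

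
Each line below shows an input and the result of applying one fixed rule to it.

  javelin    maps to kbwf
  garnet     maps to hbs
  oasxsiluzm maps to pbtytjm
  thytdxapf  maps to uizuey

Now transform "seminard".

tfnjo

In each case the input is transformed by: shift every letter 1 place forward in the alphabet (wrapping around), then delete the last 3 characters.
Applying both steps to "seminard": "tfnjobse", then "tfnjo".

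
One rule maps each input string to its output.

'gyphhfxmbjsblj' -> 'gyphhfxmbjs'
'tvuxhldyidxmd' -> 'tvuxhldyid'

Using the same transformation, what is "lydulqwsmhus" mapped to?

lydulqwsm

Rule — delete the last 3 characters.
So "lydulqwsmhus" becomes "lydulqwsm".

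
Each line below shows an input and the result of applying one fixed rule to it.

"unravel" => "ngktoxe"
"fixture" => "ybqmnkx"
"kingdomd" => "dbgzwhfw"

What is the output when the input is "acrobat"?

The rule is to shift every letter 7 places backward in the alphabet (wrapping around).
On "acrobat" that produces "tvkhutm".

tvkhutm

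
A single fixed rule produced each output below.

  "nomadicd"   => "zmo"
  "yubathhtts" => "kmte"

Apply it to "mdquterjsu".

ygdg

Each output is the input with this applied: shift every letter 12 places forward in the alphabet (wrapping around), then keep one character in every 3, starting at position 1 (positions 1st, 4th, 7th, ...).
On "mdquterjsu": the first step gives "ypcgfqdveg", and the second then gives "ygdg".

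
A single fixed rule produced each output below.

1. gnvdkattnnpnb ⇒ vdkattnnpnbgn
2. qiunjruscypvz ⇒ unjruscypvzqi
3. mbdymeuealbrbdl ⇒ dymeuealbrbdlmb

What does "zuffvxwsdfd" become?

ffvxwsdfdzu

Each output is the input with this applied: move the first 2 characters to the end (rotate left by 2).
On "zuffvxwsdfd" that produces "ffvxwsdfdzu".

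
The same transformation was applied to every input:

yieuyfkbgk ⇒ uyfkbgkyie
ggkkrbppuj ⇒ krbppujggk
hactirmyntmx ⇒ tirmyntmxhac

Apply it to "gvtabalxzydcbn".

abalxzydcbngvt

In each case the input is transformed by: move the first 3 characters to the end (rotate left by 3).
"gvtabalxzydcbn" → "abalxzydcbngvt".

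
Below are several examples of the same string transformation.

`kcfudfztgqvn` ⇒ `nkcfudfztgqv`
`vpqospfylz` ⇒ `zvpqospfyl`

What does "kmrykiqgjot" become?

tkmrykiqgjo

Looking at the pairs, the operation is to move the last character to the front.
For "kmrykiqgjot" the result is "tkmrykiqgjo".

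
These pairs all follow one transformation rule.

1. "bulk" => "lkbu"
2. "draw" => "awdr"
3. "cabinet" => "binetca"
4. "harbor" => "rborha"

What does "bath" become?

Rule — move the first 2 characters to the end (rotate left by 2).
So "bath" becomes "thba".

thba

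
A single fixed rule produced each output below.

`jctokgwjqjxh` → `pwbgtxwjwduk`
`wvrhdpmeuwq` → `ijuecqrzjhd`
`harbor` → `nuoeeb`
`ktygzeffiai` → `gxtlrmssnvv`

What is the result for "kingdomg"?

vxtabqtz

The rule is to shift every letter 13 places forward in the alphabet (wrapping around) — i.e. ROT13, then swap each adjacent pair of characters (1↔2, 3↔4, ...).
"kingdomg" → "xvatqbzt" → "vxtabqtz".
(Check on "harbor": → "uneobe" → "nuoeeb" ✓)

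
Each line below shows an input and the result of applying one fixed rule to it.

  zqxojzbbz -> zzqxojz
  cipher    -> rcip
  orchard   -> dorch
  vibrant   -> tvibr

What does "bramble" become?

The pattern: move the last 3 characters to the front (rotate right by 3), then delete the first 2 characters.
Applying both steps to "bramble": "blebram", then "ebram".

ebram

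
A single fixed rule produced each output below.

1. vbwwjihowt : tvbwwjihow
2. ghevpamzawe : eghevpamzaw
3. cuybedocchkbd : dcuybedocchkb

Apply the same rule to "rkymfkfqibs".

srkymfkfqib

Rule — move the last character to the front.
Applying that to "rkymfkfqibs" gives "srkymfkfqib".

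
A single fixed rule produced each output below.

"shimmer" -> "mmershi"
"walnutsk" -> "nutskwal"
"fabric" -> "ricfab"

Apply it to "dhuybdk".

ybdkdhu

The transformation: move the first 3 characters to the end (rotate left by 3).
For "dhuybdk" the result is "ybdkdhu".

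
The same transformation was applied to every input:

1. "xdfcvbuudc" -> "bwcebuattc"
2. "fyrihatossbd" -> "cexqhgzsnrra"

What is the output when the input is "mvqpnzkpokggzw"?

vlupomyjonjffy

The rule is to shift every letter 1 place backward in the alphabet (wrapping around), then move the last character to the front.
"mvqpnzkpokggzw" → "lupomyjonjffyv" → "vlupomyjonjffy".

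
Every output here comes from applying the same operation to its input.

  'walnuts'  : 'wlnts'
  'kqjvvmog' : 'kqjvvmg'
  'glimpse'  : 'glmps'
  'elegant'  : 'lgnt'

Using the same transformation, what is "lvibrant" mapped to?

lvbrnt

The pattern: remove every vowel.
Doing the same to "lvibrant": "lvbrnt".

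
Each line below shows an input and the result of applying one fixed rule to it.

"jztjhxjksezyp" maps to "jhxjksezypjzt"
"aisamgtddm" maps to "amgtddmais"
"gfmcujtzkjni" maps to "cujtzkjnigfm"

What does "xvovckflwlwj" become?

vckflwlwjxvo

What's happening: move the first 3 characters to the end (rotate left by 3).
So "xvovckflwlwj" becomes "vckflwlwjxvo".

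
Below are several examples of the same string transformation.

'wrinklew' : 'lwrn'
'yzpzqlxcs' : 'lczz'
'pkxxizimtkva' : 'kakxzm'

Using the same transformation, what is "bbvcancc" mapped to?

Each output is the input with this applied: keep every other character starting from the second (positions 2nd, 4th, 6th, ...), then move the last 2 characters to the front (rotate right by 2).
For "bbvcancc", step one produces "bcnc"; step two turns that into "ncbc".

ncbc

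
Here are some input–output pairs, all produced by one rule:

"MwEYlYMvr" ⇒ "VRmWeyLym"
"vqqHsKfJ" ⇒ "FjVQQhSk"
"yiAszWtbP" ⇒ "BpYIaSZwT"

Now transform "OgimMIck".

In each case the input is transformed by: flip the case of every letter, then move the last 2 characters to the front (rotate right by 2).
"OgimMIck" → "oGIMmiCK" → "CKoGIMmi".

CKoGIMmi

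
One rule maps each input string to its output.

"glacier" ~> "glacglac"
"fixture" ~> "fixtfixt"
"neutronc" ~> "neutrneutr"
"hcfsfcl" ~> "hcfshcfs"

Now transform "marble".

marmar

The transformation: delete the last 3 characters, then write the whole string twice.
For "marble", step one produces "mar"; step two turns that into "marmar".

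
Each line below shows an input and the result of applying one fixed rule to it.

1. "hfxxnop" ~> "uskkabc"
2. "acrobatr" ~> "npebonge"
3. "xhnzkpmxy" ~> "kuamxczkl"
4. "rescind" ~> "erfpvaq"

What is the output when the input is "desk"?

The rule is to shift every letter 13 places forward in the alphabet (wrapping around) — i.e. ROT13.
Applying that to "desk" gives "qrfx".

qrfx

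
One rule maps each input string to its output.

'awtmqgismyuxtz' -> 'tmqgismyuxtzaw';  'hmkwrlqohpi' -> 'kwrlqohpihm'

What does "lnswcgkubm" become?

swcgkubmln

The transformation: move the first 2 characters to the end (rotate left by 2).
"lnswcgkubm" → "swcgkubmln".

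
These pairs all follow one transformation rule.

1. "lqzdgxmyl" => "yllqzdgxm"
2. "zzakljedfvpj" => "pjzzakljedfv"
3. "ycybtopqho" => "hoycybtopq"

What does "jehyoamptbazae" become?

aejehyoamptbaz

What's happening: move the last 2 characters to the front (rotate right by 2).
On "jehyoamptbazae" that produces "aejehyoamptbaz".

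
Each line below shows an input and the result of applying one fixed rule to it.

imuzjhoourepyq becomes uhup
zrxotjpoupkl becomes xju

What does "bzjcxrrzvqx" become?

The rule is to delete the last character, then keep one character in every 3, starting at position 3 (positions 3rd, 6th, 9th, ...).
For "bzjcxrrzvqx", step one produces "bzjcxrrzvq"; step two turns that into "jrv".

jrv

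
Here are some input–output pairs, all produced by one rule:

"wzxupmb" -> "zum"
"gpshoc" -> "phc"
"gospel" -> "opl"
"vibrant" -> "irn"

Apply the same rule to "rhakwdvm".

Rule — keep every other character starting from the second (positions 2nd, 4th, 6th, ...).
"rhakwdvm" → "hkdm".

hkdm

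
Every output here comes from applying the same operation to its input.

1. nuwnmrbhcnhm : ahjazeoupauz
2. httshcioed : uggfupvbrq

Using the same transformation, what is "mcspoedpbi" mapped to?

zpfcbrqcov

The pattern: shift every letter 13 places forward in the alphabet (wrapping around) — i.e. ROT13.
Doing the same to "mcspoedpbi": "zpfcbrqcov".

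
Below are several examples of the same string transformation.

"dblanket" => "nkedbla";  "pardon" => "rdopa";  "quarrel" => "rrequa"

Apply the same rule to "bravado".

vadbra

The transformation: delete the last character, then move the last 3 characters to the front (rotate right by 3).
For "bravado", step one produces "bravad"; step two turns that into "vadbra".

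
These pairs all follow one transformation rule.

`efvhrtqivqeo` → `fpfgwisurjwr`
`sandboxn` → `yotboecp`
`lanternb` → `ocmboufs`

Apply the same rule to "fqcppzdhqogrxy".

The transformation: move the last 2 characters to the front (rotate right by 2), then shift every letter 1 place forward in the alphabet (wrapping around).
For "fqcppzdhqogrxy" the result is "yzgrdqqaeirphs".

yzgrdqqaeirphs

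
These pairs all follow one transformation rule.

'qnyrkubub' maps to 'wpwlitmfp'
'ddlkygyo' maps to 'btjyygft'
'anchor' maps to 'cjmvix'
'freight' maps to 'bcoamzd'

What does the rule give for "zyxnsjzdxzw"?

surutsineuy

Rule — move the last 3 characters to the front (rotate right by 3), then shift every letter 5 places backward in the alphabet (wrapping around).
Applying that to "zyxnsjzdxzw" gives "surutsineuy".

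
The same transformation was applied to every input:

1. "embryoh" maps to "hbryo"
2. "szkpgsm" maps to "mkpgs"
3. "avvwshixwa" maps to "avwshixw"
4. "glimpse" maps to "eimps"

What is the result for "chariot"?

tario

Each output is the input with this applied: delete the first 2 characters, then move the last character to the front.
Applying both steps to "chariot": "ariot", then "tario".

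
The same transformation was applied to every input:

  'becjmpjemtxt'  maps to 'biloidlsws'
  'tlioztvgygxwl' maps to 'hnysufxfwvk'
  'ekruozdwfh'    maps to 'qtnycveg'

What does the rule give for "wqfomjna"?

enlimz

The transformation: shift every letter 1 place backward in the alphabet (wrapping around), then delete the first 2 characters.
On "wqfomjna": the first step gives "vpenlimz", and the second then gives "enlimz".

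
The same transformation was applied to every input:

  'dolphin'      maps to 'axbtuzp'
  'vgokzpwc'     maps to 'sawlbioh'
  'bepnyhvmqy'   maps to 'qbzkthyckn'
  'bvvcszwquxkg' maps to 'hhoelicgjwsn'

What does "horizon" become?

adulazt

Looking at the pairs, the operation is to shift every letter 12 places forward in the alphabet (wrapping around), then move the first character to the end.
For "horizon", step one produces "tadulaz"; step two turns that into "adulazt".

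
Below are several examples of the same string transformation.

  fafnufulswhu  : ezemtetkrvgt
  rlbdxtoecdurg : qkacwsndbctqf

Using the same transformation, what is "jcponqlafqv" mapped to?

ibonmpkzepu

Each output is the input with this applied: shift every letter 1 place backward in the alphabet (wrapping around).
"jcponqlafqv" → "ibonmpkzepu".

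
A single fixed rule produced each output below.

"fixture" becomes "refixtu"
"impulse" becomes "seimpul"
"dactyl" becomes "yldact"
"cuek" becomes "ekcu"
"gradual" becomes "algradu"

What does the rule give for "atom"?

Each output is the input with this applied: move the last 2 characters to the front (rotate right by 2).
On "atom" that produces "omat".

omat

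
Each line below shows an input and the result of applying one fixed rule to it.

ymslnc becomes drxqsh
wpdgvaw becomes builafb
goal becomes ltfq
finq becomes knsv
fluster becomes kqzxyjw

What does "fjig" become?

Each output is the input with this applied: shift every letter 5 places forward in the alphabet (wrapping around).
So "fjig" becomes "konl".

konl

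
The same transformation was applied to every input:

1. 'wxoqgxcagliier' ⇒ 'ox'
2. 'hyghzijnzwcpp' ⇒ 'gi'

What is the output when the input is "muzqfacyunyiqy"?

za

Rule — keep one character in every 3, starting at position 3 (positions 3rd, 6th, 9th, ...), then delete the last 2 characters.
Starting from "muzqfacyunyiqy": after the first operation, "zaui"; after the second, "za".
(Check on "hyghzijnzwcpp": → "gizp" → "gi" ✓)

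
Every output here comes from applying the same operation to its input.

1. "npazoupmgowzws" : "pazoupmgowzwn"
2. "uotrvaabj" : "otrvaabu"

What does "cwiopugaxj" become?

wiopugaxc

Each output is the input with this applied: delete the last character, then move the first character to the end.
Working it through for "cwiopugaxj": intermediate "cwiopugax", final "wiopugaxc".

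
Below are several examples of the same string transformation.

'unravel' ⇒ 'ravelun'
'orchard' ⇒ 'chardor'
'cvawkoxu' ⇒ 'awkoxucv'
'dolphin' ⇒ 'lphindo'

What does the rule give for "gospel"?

The pattern: move the first 2 characters to the end (rotate left by 2).
So "gospel" becomes "spelgo".

spelgo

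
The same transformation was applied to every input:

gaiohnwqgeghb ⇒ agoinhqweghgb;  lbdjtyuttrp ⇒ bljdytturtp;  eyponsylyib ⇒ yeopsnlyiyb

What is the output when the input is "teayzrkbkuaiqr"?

The pattern: swap each adjacent pair of characters (1↔2, 3↔4, ...).
"teayzrkbkuaiqr" → "etyarzbkukiarq".

etyarzbkukiarq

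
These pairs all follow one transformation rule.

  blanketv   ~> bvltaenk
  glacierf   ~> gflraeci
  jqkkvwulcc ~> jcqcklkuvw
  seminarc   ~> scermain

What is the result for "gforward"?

Each output is the input with this applied: take characters alternately from the front and the back (1st, last, 2nd, 2nd-last, ...).
Applying that to "gforward" gives "gdfroarw".

gdfroarw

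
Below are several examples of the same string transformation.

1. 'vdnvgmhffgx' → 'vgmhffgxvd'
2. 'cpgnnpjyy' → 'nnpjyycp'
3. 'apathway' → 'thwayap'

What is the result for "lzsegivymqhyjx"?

What's happening: move the first 3 characters to the end (rotate left by 3), then delete the last character.
"lzsegivymqhyjx" → "egivymqhyjxlz".

egivymqhyjxlz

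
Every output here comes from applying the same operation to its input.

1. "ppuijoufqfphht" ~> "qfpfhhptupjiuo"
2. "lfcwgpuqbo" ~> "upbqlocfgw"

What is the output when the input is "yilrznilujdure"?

In each case the input is transformed by: swap the front and back halves of the string, then swap each adjacent pair of characters (1↔2, 3↔4, ...).
"yilrznilujdure" → "lujdureyilrzni" → "uldjruyelizrin".

uldjruyelizrin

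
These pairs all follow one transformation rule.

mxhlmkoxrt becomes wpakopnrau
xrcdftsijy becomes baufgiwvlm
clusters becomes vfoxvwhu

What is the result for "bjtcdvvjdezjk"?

nemwfgyymghcm

The rule is to move the last character to the front, then shift every letter 3 places forward in the alphabet (wrapping around).
For "bjtcdvvjdezjk", step one produces "kbjtcdvvjdezj"; step two turns that into "nemwfgyymghcm".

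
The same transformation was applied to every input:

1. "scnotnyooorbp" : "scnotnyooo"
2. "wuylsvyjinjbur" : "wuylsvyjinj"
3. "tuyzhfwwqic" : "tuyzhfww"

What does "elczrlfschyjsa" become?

Each output is the input with this applied: delete the last 3 characters.
"elczrlfschyjsa" → "elczrlfschy".

elczrlfschy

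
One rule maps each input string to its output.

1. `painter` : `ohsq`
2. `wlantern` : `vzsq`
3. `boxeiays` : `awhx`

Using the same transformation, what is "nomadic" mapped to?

mlcb

The pattern: keep every other character starting from the first (positions 1st, 3rd, 5th, ...), then shift every letter 1 place backward in the alphabet (wrapping around).
On "nomadic" that produces "mlcb".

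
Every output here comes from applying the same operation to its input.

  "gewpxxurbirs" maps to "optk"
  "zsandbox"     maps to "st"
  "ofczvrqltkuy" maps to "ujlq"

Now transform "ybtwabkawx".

lto

Looking at the pairs, the operation is to shift every letter 8 places backward in the alphabet (wrapping around), then keep one character in every 3, starting at position 3 (positions 3rd, 6th, 9th, ...).
Starting from "ybtwabkawx": after the first operation, "qtlostcsop"; after the second, "lto".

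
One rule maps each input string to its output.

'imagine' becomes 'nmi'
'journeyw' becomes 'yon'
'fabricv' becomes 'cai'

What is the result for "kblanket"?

Rule — move the last 2 characters to the front (rotate right by 2), then keep one character in every 3, starting at position 1 (positions 1st, 4th, 7th, ...).
Doing the same to "kblanket": "ebn".
(Check on "journeyw": → "ywjourne" → "yon" ✓)

ebn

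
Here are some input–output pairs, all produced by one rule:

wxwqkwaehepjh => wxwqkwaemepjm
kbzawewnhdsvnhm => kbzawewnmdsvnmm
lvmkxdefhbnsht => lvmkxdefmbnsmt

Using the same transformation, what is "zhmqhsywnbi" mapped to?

zmmqmsywnbi

Rule — replace every "h" with "m".
"zhmqhsywnbi" → "zmmqmsywnbi".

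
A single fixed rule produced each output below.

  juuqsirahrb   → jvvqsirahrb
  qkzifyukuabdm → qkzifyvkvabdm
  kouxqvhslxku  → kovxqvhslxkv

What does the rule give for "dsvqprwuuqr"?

Rule — replace every "u" with "v".
Applying that to "dsvqprwuuqr" gives "dsvqprwvvqr".

dsvqprwvvqr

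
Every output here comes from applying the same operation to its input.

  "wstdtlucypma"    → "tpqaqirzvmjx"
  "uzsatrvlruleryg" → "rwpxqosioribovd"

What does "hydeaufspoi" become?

Each output is the input with this applied: shift every letter 3 places backward in the alphabet (wrapping around).
Applying that to "hydeaufspoi" gives "evabxrcpmlf".

evabxrcpmlf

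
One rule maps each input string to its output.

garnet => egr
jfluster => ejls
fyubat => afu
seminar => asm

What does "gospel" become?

egs

Rule — move the last 3 characters to the front (rotate right by 3), then keep every other character starting from the second (positions 2nd, 4th, 6th, ...).
Applying both steps to "gospel": "pelgos", then "egs".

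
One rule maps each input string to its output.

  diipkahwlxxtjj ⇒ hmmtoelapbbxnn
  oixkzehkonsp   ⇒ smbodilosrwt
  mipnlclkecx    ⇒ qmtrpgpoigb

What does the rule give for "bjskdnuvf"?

In each case the input is transformed by: shift every letter 4 places forward in the alphabet (wrapping around).
Applying that to "bjskdnuvf" gives "fnwohryzj".

fnwohryzj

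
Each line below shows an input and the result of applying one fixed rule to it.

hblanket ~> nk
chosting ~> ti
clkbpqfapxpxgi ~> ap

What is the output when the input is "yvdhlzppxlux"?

The transformation: swap the front and back halves of the string, then keep only the first 2 characters.
"yvdhlzppxlux" → "ppxluxyvdhlz" → "pp".

pp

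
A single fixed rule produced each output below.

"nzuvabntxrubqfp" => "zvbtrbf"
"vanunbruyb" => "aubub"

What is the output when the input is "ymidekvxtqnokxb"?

mdkxqox

Each output is the input with this applied: keep every other character starting from the second (positions 2nd, 4th, 6th, ...).
So "ymidekvxtqnokxb" becomes "mdkxqox".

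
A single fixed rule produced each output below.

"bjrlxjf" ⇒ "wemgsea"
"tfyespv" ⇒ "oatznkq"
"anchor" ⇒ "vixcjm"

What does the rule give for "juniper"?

The transformation: shift every letter 5 places backward in the alphabet (wrapping around).
"juniper" → "epidkzm".

epidkzm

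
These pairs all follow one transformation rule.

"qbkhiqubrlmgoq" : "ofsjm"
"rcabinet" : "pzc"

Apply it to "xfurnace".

The transformation: shift every letter 2 places backward in the alphabet (wrapping around), then keep one character in every 3, starting at position 1 (positions 1st, 4th, 7th, ...).
Starting from "xfurnace": after the first operation, "vdsplyac"; after the second, "vpa".
(Check on "rcabinet": → "payzglcr" → "pzc" ✓)

vpa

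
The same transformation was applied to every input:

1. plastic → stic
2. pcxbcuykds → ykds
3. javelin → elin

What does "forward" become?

The pattern: keep only the last 4 characters.
"forward" → "ward".

ward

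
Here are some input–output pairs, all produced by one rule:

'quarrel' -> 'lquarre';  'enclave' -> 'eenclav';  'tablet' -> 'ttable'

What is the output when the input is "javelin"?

In each case the input is transformed by: move the last character to the front.
Doing the same to "javelin": "njaveli".

njaveli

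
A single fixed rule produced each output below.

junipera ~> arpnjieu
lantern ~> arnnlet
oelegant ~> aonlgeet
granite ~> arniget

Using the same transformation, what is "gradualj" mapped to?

arljgdau

The rule is to sort the characters into reverse alphabetical order, then swap the first and last characters.
On "gradualj": the first step gives "urljgdaa", and the second then gives "arljgdau".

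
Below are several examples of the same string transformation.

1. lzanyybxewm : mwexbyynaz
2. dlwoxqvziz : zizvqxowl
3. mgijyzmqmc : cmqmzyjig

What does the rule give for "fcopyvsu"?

usvypoc

What's happening: delete the first character, then reverse the string.
On "fcopyvsu": the first step gives "copyvsu", and the second then gives "usvypoc".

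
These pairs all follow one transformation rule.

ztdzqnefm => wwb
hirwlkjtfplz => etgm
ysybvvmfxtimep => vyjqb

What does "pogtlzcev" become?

The pattern: keep one character in every 3, starting at position 1 (positions 1st, 4th, 7th, ...), then shift every letter 3 places backward in the alphabet (wrapping around).
Applying that to "pogtlzcev" gives "mqz".

mqz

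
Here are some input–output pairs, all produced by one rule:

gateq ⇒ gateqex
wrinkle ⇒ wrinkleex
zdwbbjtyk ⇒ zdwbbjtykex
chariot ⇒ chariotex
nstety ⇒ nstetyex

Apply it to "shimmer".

shimmerex

Looking at the pairs, the operation is to append "ex".
Doing the same to "shimmer": "shimmerex".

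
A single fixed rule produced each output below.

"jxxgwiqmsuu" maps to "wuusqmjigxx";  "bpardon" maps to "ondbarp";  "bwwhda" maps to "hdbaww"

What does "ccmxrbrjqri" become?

rrqmjiccbxr

Looking at the pairs, the operation is to sort the characters into reverse alphabetical order, then move the first 2 characters to the end (rotate left by 2).
Working it through for "ccmxrbrjqri": intermediate "xrrrqmjiccb", final "rrqmjiccbxr".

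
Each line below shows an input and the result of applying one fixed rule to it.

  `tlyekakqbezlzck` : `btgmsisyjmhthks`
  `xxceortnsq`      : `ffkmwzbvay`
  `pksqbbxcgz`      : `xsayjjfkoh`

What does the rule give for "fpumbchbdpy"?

nxcujkpjlxg

In each case the input is transformed by: shift every letter 8 places forward in the alphabet (wrapping around).
Doing the same to "fpumbchbdpy": "nxcujkpjlxg".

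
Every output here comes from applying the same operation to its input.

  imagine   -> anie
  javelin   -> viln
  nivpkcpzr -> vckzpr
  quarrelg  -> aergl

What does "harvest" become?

Each output is the input with this applied: swap each adjacent pair of characters (1↔2, 3↔4, ...), then delete the first 3 characters.
For "harvest" the result is "rset".

rset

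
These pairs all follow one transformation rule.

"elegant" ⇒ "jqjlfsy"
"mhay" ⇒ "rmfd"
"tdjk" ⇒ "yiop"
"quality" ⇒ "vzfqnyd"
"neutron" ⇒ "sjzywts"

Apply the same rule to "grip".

lwnu

The transformation: shift every letter 5 places forward in the alphabet (wrapping around).
So "grip" becomes "lwnu".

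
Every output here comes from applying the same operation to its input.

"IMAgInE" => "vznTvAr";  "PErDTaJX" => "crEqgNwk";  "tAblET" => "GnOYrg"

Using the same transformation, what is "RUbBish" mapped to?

In each case the input is transformed by: shift every letter 13 places forward in the alphabet (wrapping around) — i.e. ROT13, then flip the case of every letter.
"RUbBish" → "EHoOvfu" → "ehOoVFU".
(Check on "tAblET": → "gNoyRG" → "GnOYrg" ✓)

ehOoVFU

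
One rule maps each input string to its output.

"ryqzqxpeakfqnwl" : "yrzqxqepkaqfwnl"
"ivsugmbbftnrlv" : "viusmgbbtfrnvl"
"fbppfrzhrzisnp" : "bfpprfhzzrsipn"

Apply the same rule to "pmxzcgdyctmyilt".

mpzxgcydtcymlit

The transformation: swap each adjacent pair of characters (1↔2, 3↔4, ...).
Applying that to "pmxzcgdyctmyilt" gives "mpzxgcydtcymlit".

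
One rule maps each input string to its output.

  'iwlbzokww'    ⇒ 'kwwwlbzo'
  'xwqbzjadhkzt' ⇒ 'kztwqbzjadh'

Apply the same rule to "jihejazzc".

zzciheja

Looking at the pairs, the operation is to delete the first character, then move the last 3 characters to the front (rotate right by 3).
Starting from "jihejazzc": after the first operation, "ihejazzc"; after the second, "zzciheja".
(Check on "xwqbzjadhkzt": → "wqbzjadhkzt" → "kztwqbzjadh" ✓)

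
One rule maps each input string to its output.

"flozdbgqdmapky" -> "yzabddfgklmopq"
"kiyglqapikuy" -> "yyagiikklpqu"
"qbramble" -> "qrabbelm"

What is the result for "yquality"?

The rule is to sort the characters into alphabetical order, then move the last 2 characters to the front (rotate right by 2).
Doing the same to "yquality": "yyailqtu".

yyailqtu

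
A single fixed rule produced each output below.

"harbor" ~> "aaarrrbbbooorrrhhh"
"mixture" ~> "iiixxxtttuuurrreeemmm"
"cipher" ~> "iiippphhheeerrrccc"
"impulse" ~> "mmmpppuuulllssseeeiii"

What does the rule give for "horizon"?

The rule is to repeat every character 3 times, then move the first 3 characters to the end (rotate left by 3).
Starting from "horizon": after the first operation, "hhhooorrriiizzzooonnn"; after the second, "ooorrriiizzzooonnnhhh".

ooorrriiizzzooonnnhhh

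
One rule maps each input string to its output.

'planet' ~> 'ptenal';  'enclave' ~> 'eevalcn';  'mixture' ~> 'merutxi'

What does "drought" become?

dthguor

What's happening: reverse the string, then move the last character to the front.
"drought" → "thguord" → "dthguor".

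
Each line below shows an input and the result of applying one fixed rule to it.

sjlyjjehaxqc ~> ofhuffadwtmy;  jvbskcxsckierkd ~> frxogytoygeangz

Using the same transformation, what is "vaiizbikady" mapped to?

The transformation: shift every letter 4 places backward in the alphabet (wrapping around).
Doing the same to "vaiizbikady": "rweevxegwzu".

rweevxegwzu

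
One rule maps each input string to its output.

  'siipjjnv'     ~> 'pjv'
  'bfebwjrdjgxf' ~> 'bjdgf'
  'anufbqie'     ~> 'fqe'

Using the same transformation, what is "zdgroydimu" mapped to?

ryiu

The rule is to delete the first 3 characters, then keep every other character starting from the first (positions 1st, 3rd, 5th, ...).
Applying that to "zdgroydimu" gives "ryiu".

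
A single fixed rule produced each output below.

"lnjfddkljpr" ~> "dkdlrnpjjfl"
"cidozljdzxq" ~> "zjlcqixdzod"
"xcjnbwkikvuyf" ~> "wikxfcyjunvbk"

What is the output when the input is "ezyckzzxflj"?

Looking at the pairs, the operation is to take characters alternately from the front and the back (1st, last, 2nd, 2nd-last, ...), then move the last 3 characters to the front (rotate right by 3).
Starting from "ezyckzzxflj": after the first operation, "ejzlyfcxkzz"; after the second, "kzzejzlyfcx".

kzzejzlyfcx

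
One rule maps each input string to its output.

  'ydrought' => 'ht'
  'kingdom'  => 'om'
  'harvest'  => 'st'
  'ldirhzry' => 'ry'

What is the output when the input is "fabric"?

ic

The transformation: keep only the last 2 characters.
Applying that to "fabric" gives "ic".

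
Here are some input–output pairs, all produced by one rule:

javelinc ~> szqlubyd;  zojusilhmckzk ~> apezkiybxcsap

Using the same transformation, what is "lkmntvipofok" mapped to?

abacdjlyfeve

Looking at the pairs, the operation is to move the last character to the front, then shift every letter 10 places backward in the alphabet (wrapping around).
"lkmntvipofok" → "abacdjlyfeve".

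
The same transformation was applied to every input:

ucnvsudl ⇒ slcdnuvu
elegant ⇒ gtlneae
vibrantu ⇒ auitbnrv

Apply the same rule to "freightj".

gjrtehif

What's happening: take characters alternately from the front and the back (1st, last, 2nd, 2nd-last, ...), then swap the first and last characters.
Starting from "freightj": after the first operation, "fjrtehig"; after the second, "gjrtehif".
(Check on "vibrantu": → "vuitbnra" → "auitbnrv" ✓)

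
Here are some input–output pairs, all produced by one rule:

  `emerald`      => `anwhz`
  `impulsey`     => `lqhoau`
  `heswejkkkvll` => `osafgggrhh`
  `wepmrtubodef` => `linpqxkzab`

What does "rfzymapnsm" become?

The transformation: delete the first 2 characters, then shift every letter 4 places backward in the alphabet (wrapping around).
On "rfzymapnsm": the first step gives "zymapnsm", and the second then gives "vuiwljoi".

vuiwljoi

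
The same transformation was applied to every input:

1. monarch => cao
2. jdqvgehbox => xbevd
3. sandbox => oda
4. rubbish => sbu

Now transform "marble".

The pattern: keep every other character starting from the second (positions 2nd, 4th, 6th, ...), then reverse the string.
Applying both steps to "marble": "abe", then "eba".

eba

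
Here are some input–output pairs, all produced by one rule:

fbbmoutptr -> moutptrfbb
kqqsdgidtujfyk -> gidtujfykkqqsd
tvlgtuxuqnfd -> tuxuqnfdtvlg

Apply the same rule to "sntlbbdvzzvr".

bbdvzzvrsntl

Rule — move the last 2 characters to the front (rotate right by 2), then swap the front and back halves of the string.
On "sntlbbdvzzvr": the first step gives "vrsntlbbdvzz", and the second then gives "bbdvzzvrsntl".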